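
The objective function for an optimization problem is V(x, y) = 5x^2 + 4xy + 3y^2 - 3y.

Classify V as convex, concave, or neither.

V is quadratic, so its Hessian is the constant matrix H = [[10, 4], [4, 6]].
det(H) = 44, tr(H) = 16.
det(H) > 0 and tr(H) > 0, so H is positive definite everywhere: convex.

convex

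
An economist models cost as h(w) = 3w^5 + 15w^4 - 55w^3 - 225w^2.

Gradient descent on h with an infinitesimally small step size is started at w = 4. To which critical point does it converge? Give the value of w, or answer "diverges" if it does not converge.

3

h'(w) = 15w(w - 3)(w + 2)(w + 5), so h'(4) = 3240.
Gradient descent moves in the -h' direction, i.e. w is decreasing.
The nearest critical point in that direction is w = 3, where h'' = 1800 > 0 (a local minimum). The iterate converges there.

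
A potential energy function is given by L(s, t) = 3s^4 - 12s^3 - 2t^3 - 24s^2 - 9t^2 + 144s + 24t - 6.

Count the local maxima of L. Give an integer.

L separates as a function of s plus a function of t, so ∇L=0 decouples.
∂L/∂s = 12(s - 3)(s - 2)(s + 2) = 0 at s ∈ {-2, 2, 3}; ∂L/∂t = -6(t - 1)(t + 4) = 0 at t ∈ {-4, 1}.
The Hessian is diagonal: diag(L_ss, L_tt). Second derivatives: L_ss(-2)=240, L_ss(2)=-48, L_ss(3)=60; L_tt(-4)=30, L_tt(1)=-30.
Local maxima occur where both diagonal entries negative: (2, 1). Count: 1.

1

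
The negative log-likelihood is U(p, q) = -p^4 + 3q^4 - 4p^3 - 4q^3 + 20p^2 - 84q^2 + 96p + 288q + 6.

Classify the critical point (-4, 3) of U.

The mixed partial ∂²U/∂p∂q is 0, so the Hessian at any point is diag(U_pp, U_qq) = diag(4(-3p^2 - 6p + 10), 12(3q^2 - 2q - 14)).
At (-4, 3): H = diag(-56, 84).
The eigenvalues have opposite signs, so H is indefinite: a saddle point.

saddle point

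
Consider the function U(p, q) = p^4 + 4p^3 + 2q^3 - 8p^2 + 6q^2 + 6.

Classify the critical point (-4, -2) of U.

The mixed partial ∂²U/∂p∂q is 0, so the Hessian at any point is diag(U_pp, U_qq) = diag(4(3p^2 + 6p - 4), 12(q + 1)).
At (-4, -2): H = diag(80, -12).
The eigenvalues have opposite signs, so H is indefinite: a saddle point.

saddle point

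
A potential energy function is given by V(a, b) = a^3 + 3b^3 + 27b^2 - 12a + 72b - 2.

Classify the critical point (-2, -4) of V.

The mixed partial ∂²V/∂a∂b is 0, so the Hessian at any point is diag(V_aa, V_bb) = diag(6a, 18(b + 3)).
At (-2, -4): H = diag(-12, -18).
Both eigenvalues are negative, so H is negative definite: a local maximum.

local maximum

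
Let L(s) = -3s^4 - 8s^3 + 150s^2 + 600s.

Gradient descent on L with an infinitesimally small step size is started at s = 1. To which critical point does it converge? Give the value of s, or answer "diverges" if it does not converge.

L'(s) = -12(s - 5)(s + 2)(s + 5), so L'(1) = 864.
Gradient descent moves in the -L' direction, i.e. s is decreasing.
The nearest critical point in that direction is s = -2, where L'' = 252 > 0 (a local minimum). The iterate converges there.

-2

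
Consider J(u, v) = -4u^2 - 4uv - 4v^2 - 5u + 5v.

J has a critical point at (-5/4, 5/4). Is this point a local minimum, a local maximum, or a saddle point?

local maximum

The Hessian of J is constant: H = [[-8, -4], [-4, -8]].
det(H) = (-8)·(-8) − (-4)² = 48.
det(H) > 0 and tr(H) = -16 < 0, so H is negative definite and the point is a local maximum.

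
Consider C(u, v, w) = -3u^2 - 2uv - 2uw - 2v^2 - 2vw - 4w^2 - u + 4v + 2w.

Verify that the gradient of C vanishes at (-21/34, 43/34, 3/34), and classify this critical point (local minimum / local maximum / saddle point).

local maximum

∇C = (-6u - 2v - 2w - 1, -2u - 4v - 2w + 4, -2u - 2v - 8w + 2); substituting (-21/34, 43/34, 3/34) gives ∇C = (0, 0, 0), so (-21/34, 43/34, 3/34) is indeed a critical point.
The Hessian is constant: H = [[-6, -2, -2], [-2, -4, -2], [-2, -2, -8]].
Leading principal minors: Δ₁ = -6, Δ₂ = 20, Δ₃ = -136.
The minors alternate sign starting negative (−, +, −), so H is negative definite: a local maximum.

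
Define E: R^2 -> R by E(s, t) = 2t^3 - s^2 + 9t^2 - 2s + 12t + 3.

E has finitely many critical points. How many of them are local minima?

0

E separates as a function of s plus a function of t, so ∇E=0 decouples.
∂E/∂s = -2(s + 1) = 0 at s ∈ {-1}; ∂E/∂t = 6(t + 1)(t + 2) = 0 at t ∈ {-2, -1}.
The Hessian is diagonal: diag(E_ss, E_tt). Second derivatives: E_ss(-1)=-2; E_tt(-2)=-6, E_tt(-1)=6.
Local minima occur where both diagonal entries positive: none. Count: 0.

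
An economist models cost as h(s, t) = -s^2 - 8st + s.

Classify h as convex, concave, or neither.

neither

h is quadratic, so its Hessian is the constant matrix H = [[-2, -8], [-8, 0]].
det(H) = -64, tr(H) = -2.
det(H) < 0, so H is indefinite: neither convex nor concave.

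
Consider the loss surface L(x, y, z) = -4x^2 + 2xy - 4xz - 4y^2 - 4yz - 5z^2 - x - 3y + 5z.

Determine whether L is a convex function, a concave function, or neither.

L is quadratic, so its Hessian is the constant matrix H = [[-8, 2, -4], [2, -8, -4], [-4, -4, -10]].
Leading principal minors: -8, 60, -280.
Signs alternate −, +, − ⇒ H ≺ 0 ⇒ concave.

concave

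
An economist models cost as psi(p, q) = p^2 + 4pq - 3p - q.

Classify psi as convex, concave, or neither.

neither

psi is quadratic, so its Hessian is the constant matrix H = [[2, 4], [4, 0]].
det(H) = -16, tr(H) = 2.
det(H) < 0, so H is indefinite: neither convex nor concave.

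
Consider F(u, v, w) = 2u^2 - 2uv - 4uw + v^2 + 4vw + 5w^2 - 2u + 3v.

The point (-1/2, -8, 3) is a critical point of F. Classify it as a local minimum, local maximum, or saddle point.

local minimum

The Hessian is constant: H = [[4, -2, -4], [-2, 2, 4], [-4, 4, 10]].
Leading principal minors: Δ₁ = 4, Δ₂ = 4, Δ₃ = 8.
All leading minors are positive, so H is positive definite: a local minimum.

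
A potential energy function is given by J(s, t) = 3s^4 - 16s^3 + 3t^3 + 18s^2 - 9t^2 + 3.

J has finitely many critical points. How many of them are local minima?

J separates as a function of s plus a function of t, so ∇J=0 decouples.
∂J/∂s = 12s(s - 3)(s - 1) = 0 at s ∈ {0, 1, 3}; ∂J/∂t = 9t(t - 2) = 0 at t ∈ {0, 2}.
The Hessian is diagonal: diag(J_ss, J_tt). Second derivatives: J_ss(0)=36, J_ss(1)=-24, J_ss(3)=72; J_tt(0)=-18, J_tt(2)=18.
Local minima occur where both diagonal entries positive: (0, 2), (3, 2). Count: 2.

2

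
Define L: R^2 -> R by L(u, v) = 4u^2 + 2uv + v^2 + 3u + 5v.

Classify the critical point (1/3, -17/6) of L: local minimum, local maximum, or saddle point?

The Hessian of L is constant: H = [[8, 2], [2, 2]].
det(H) = 8·2 − 2² = 12.
det(H) > 0 and tr(H) = 10 > 0, so H is positive definite and the point is a local minimum.

local minimum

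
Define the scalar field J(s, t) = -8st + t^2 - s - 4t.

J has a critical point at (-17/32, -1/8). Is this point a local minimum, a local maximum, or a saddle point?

saddle point

The Hessian of J is constant: H = [[0, -8], [-8, 2]].
det(H) = 0·2 − (-8)² = -64.
Since det(H) < 0, H is indefinite and the critical point is a saddle point.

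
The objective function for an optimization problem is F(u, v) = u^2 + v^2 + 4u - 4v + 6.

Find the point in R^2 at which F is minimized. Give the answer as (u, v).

F(u,v) separates as P(u) + Q(v) + 6, so its minimum is min P + min Q + 6.
P'(u) = 2u + 4 vanishes at u ∈ {-2}; Q'(v) = 2v - 4 vanishes at v ∈ {2}.
Local minima of P (where P''>0): P(-2)=-4. Local minima of Q: Q(2)=-4.
So the global minimum of F is P(-2) + Q(2) + 6 = -4 − 4 + 6 = -2, attained at (-2, 2).

(-2, 2)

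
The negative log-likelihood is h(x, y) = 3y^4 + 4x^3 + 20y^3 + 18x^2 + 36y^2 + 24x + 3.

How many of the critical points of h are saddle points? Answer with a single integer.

h separates as a function of x plus a function of y, so ∇h=0 decouples.
∂h/∂x = 12(x + 1)(x + 2) = 0 at x ∈ {-2, -1}; ∂h/∂y = 12y(y + 2)(y + 3) = 0 at y ∈ {-3, -2, 0}.
The Hessian is diagonal: diag(h_xx, h_yy). Second derivatives: h_xx(-2)=-12, h_xx(-1)=12; h_yy(-3)=36, h_yy(-2)=-24, h_yy(0)=72.
Saddle points occur where the two diagonal entries have opposite signs: (-2, -3), (-2, 0), (-1, -2). Count: 3.

3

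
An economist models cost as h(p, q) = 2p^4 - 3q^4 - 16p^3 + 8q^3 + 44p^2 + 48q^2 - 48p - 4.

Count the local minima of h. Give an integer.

h separates as a function of p plus a function of q, so ∇h=0 decouples.
∂h/∂p = 8(p - 3)(p - 2)(p - 1) = 0 at p ∈ {1, 2, 3}; ∂h/∂q = -12q(q - 4)(q + 2) = 0 at q ∈ {-2, 0, 4}.
The Hessian is diagonal: diag(h_pp, h_qq). Second derivatives: h_pp(1)=16, h_pp(2)=-8, h_pp(3)=16; h_qq(-2)=-144, h_qq(0)=96, h_qq(4)=-288.
Local minima occur where both diagonal entries positive: (1, 0), (3, 0). Count: 2.

2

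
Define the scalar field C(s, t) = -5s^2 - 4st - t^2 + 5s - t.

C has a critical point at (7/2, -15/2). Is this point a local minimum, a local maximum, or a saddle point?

local maximum

The Hessian of C is constant: H = [[-10, -4], [-4, -2]].
det(H) = (-10)·(-2) − (-4)² = 4.
det(H) > 0 and tr(H) = -12 < 0, so H is negative definite and the point is a local maximum.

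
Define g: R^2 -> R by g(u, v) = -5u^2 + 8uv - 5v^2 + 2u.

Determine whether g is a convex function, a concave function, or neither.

concave

g is quadratic, so its Hessian is the constant matrix H = [[-10, 8], [8, -10]].
det(H) = 36, tr(H) = -20.
det(H) > 0 and tr(H) < 0, so H is negative definite everywhere: concave.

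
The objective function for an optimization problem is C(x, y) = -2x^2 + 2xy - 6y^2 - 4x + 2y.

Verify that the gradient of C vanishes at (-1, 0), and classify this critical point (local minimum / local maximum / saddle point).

local maximum

∇C = (-4x + 2y - 4, 2x - 12y + 2); substituting (-1, 0) gives ∇C = (0, 0), so (-1, 0) is indeed a critical point.
The Hessian of C is constant: H = [[-4, 2], [2, -12]].
det(H) = (-4)·(-12) − 2² = 44.
det(H) > 0 and tr(H) = -16 < 0, so H is negative definite and the point is a local maximum.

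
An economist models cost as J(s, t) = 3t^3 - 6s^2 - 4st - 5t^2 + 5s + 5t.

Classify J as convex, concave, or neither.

neither

The term 3t^3 is cubic, so the Hessian is not constant.
∂²J/∂t² = 18t - 10, which takes both signs as t varies (negative for sufficiently negative t). A diagonal entry of the Hessian changing sign means the Hessian is neither positive- nor negative-semidefinite on all of R^2.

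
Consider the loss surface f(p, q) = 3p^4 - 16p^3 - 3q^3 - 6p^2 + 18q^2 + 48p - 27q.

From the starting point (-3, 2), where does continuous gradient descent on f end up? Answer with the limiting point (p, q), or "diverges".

f is separable, so gradient descent decouples: p follows -∂f/∂p, q follows -∂f/∂q.
∂f/∂p = 12(p - 4)(p - 1)(p + 1); at p=-3 this is -672, so p increases.
∂f/∂q = -9(q - 3)(q - 1); at q=2 this is 9, so q decreases.
p converges to its nearest critical value -1 (a local min of the p-part); q converges to 1. The iterate converges to (-1, 1).

(-1, 1)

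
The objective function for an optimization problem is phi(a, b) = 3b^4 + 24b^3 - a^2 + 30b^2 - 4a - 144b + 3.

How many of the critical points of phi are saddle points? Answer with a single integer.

phi separates as a function of a plus a function of b, so ∇phi=0 decouples.
∂phi/∂a = -2(a + 2) = 0 at a ∈ {-2}; ∂phi/∂b = 12(b - 1)(b + 3)(b + 4) = 0 at b ∈ {-4, -3, 1}.
The Hessian is diagonal: diag(phi_aa, phi_bb). Second derivatives: phi_aa(-2)=-2; phi_bb(-4)=60, phi_bb(-3)=-48, phi_bb(1)=240.
Saddle points occur where the two diagonal entries have opposite signs: (-2, -4), (-2, 1). Count: 2.

2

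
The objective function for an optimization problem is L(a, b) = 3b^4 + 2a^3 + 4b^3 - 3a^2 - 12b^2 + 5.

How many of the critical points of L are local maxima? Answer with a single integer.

L separates as a function of a plus a function of b, so ∇L=0 decouples.
∂L/∂a = 6a(a - 1) = 0 at a ∈ {0, 1}; ∂L/∂b = 12b(b - 1)(b + 2) = 0 at b ∈ {-2, 0, 1}.
The Hessian is diagonal: diag(L_aa, L_bb). Second derivatives: L_aa(0)=-6, L_aa(1)=6; L_bb(-2)=72, L_bb(0)=-24, L_bb(1)=36.
Local maxima occur where both diagonal entries negative: (0, 0). Count: 1.

1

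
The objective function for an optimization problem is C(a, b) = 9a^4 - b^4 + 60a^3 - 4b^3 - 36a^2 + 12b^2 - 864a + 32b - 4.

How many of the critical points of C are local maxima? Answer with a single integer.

C separates as a function of a plus a function of b, so ∇C=0 decouples.
∂C/∂a = 36(a - 2)(a + 3)(a + 4) = 0 at a ∈ {-4, -3, 2}; ∂C/∂b = -4(b - 2)(b + 1)(b + 4) = 0 at b ∈ {-4, -1, 2}.
The Hessian is diagonal: diag(C_aa, C_bb). Second derivatives: C_aa(-4)=216, C_aa(-3)=-180, C_aa(2)=1080; C_bb(-4)=-72, C_bb(-1)=36, C_bb(2)=-72.
Local maxima occur where both diagonal entries negative: (-3, -4), (-3, 2). Count: 2.

2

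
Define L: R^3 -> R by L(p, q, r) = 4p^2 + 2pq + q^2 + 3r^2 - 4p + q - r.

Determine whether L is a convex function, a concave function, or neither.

L is quadratic, so its Hessian is the constant matrix H = [[8, 2, 0], [2, 2, 0], [0, 0, 6]].
Leading principal minors: 8, 12, 72.
All positive ⇒ H ≻ 0 ⇒ convex.

convex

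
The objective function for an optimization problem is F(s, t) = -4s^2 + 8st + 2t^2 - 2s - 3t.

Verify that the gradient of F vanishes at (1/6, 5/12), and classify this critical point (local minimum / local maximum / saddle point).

∇F = (-8s + 8t - 2, 8s + 4t - 3); substituting (1/6, 5/12) gives ∇F = (0, 0), so (1/6, 5/12) is indeed a critical point.
The Hessian of F is constant: H = [[-8, 8], [8, 4]].
det(H) = (-8)·4 − 8² = -96.
Since det(H) < 0, H is indefinite and the critical point is a saddle point.

saddle point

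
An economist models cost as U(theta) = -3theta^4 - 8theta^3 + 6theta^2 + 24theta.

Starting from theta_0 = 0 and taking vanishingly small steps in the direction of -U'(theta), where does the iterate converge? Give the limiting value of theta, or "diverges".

U'(theta) = -12(theta - 1)(theta + 1)(theta + 2), so U'(0) = 24.
Gradient descent moves in the -U' direction, i.e. theta is decreasing.
The nearest critical point in that direction is theta = -1, where U'' = 24 > 0 (a local minimum). The iterate converges there.

-1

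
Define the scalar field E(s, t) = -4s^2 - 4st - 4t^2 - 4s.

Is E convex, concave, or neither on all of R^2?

E is quadratic, so its Hessian is the constant matrix H = [[-8, -4], [-4, -8]].
det(H) = 48, tr(H) = -16.
det(H) > 0 and tr(H) < 0, so H is negative definite everywhere: concave.

concave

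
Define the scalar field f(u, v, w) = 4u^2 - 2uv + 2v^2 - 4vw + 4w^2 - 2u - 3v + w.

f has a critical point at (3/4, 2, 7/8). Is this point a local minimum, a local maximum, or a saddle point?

local minimum

The Hessian is constant: H = [[8, -2, 0], [-2, 4, -4], [0, -4, 8]].
Leading principal minors: Δ₁ = 8, Δ₂ = 28, Δ₃ = 96.
All leading minors are positive, so H is positive definite: a local minimum.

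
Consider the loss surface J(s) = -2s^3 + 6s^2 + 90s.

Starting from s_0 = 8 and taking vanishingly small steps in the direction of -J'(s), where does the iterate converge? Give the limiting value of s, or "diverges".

J'(s) = -6(s - 5)(s + 3), so J'(8) = -198.
Gradient descent moves in the -J' direction, i.e. s is increasing.
There is no critical point above s=8, and J' keeps the same sign, so the iterate runs off to +∞.

diverges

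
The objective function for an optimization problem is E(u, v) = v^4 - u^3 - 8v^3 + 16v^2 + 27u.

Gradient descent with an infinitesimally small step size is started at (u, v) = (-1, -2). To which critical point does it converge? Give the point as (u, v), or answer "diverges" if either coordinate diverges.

E is separable, so gradient descent decouples: u follows -∂E/∂u, v follows -∂E/∂v.
∂E/∂u = -3(u - 3)(u + 3); at u=-1 this is 24, so u decreases.
∂E/∂v = 4v(v - 4)(v - 2); at v=-2 this is -192, so v increases.
u converges to its nearest critical value -3 (a local min of the u-part); v converges to 0. The iterate converges to (-3, 0).

(-3, 0)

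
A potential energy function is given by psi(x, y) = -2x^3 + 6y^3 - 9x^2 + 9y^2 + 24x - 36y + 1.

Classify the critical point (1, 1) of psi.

The mixed partial ∂²psi/∂x∂y is 0, so the Hessian at any point is diag(psi_xx, psi_yy) = diag(-6(2x + 3), 18(2y + 1)).
At (1, 1): H = diag(-30, 54).
The eigenvalues have opposite signs, so H is indefinite: a saddle point.

saddle point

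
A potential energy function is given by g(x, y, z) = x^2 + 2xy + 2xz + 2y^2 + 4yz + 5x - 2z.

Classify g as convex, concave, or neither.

neither

g is quadratic, so its Hessian is the constant matrix H = [[2, 2, 2], [2, 4, 4], [2, 4, 0]].
Leading principal minors: 2, 4, -16.
Neither pattern holds ⇒ H is indefinite ⇒ neither convex nor concave.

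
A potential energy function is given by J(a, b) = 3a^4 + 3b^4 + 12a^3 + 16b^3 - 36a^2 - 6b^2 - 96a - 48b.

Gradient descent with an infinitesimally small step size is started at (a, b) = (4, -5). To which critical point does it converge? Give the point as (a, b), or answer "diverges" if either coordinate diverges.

(2, -4)

J is separable, so gradient descent decouples: a follows -∂J/∂a, b follows -∂J/∂b.
∂J/∂a = 12(a - 2)(a + 1)(a + 4); at a=4 this is 960, so a decreases.
∂J/∂b = 12(b - 1)(b + 1)(b + 4); at b=-5 this is -288, so b increases.
a converges to its nearest critical value 2 (a local min of the a-part); b converges to -4. The iterate converges to (2, -4).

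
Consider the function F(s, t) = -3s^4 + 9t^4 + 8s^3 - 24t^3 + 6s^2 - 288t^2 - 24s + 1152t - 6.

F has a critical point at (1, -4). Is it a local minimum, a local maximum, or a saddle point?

local minimum

The mixed partial ∂²F/∂s∂t is 0, so the Hessian at any point is diag(F_ss, F_tt) = diag(12(-3s^2 + 4s + 1), 36(3t^2 - 4t - 16)).
At (1, -4): H = diag(24, 1728).
Both eigenvalues are positive, so H is positive definite: a local minimum.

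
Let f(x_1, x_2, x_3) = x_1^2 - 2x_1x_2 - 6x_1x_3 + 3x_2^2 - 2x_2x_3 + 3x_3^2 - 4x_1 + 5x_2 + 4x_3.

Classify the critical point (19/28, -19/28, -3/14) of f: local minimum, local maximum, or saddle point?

saddle point

The Hessian is constant: H = [[2, -2, -6], [-2, 6, -2], [-6, -2, 6]].
Leading principal minors: Δ₁ = 2, Δ₂ = 8, Δ₃ = -224.
The minors fit neither the all-positive nor the alternating-sign pattern, so H is indefinite: a saddle point.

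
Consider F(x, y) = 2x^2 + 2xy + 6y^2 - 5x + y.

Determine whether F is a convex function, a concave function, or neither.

convex

F is quadratic, so its Hessian is the constant matrix H = [[4, 2], [2, 12]].
det(H) = 44, tr(H) = 16.
det(H) > 0 and tr(H) > 0, so H is positive definite everywhere: convex.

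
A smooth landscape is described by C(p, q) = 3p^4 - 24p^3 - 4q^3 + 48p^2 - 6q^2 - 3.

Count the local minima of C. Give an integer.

C separates as a function of p plus a function of q, so ∇C=0 decouples.
∂C/∂p = 12p(p - 4)(p - 2) = 0 at p ∈ {0, 2, 4}; ∂C/∂q = -12q(q + 1) = 0 at q ∈ {-1, 0}.
The Hessian is diagonal: diag(C_pp, C_qq). Second derivatives: C_pp(0)=96, C_pp(2)=-48, C_pp(4)=96; C_qq(-1)=12, C_qq(0)=-12.
Local minima occur where both diagonal entries positive: (0, -1), (4, -1). Count: 2.

2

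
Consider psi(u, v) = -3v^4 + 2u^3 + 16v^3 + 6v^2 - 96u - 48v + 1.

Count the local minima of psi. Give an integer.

psi separates as a function of u plus a function of v, so ∇psi=0 decouples.
∂psi/∂u = 6(u - 4)(u + 4) = 0 at u ∈ {-4, 4}; ∂psi/∂v = -12(v - 4)(v - 1)(v + 1) = 0 at v ∈ {-1, 1, 4}.
The Hessian is diagonal: diag(psi_uu, psi_vv). Second derivatives: psi_uu(-4)=-48, psi_uu(4)=48; psi_vv(-1)=-120, psi_vv(1)=72, psi_vv(4)=-180.
Local minima occur where both diagonal entries positive: (4, 1). Count: 1.

1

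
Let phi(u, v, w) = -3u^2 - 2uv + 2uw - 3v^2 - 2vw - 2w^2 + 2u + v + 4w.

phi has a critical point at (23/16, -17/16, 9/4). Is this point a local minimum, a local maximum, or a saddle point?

local maximum

The Hessian is constant: H = [[-6, -2, 2], [-2, -6, -2], [2, -2, -4]].
Leading principal minors: Δ₁ = -6, Δ₂ = 32, Δ₃ = -64.
The minors alternate sign starting negative (−, +, −), so H is negative definite: a local maximum.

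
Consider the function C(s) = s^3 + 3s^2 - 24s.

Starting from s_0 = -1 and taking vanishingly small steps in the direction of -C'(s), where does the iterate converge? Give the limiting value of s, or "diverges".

2

C'(s) = 3(s - 2)(s + 4), so C'(-1) = -27.
Gradient descent moves in the -C' direction, i.e. s is increasing.
The nearest critical point in that direction is s = 2, where C'' = 18 > 0 (a local minimum). The iterate converges there.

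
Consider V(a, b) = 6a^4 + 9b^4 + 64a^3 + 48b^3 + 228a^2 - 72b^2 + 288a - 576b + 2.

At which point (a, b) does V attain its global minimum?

V(a,b) separates as P(a) + Q(b) + 2, so its minimum is min P + min Q + 2.
P'(a) = 24(a + 1)(a + 3)(a + 4) vanishes at a ∈ {-4, -3, -1}; Q'(b) = 36(b - 2)(b + 2)(b + 4) vanishes at b ∈ {-4, -2, 2}.
Local minima of P (where P''>0): P(-4)=-64, P(-1)=-118. Local minima of Q: Q(-4)=384, Q(2)=-912.
So the global minimum of V is P(-1) + Q(2) + 2 = -118 − 912 + 2 = -1028, attained at (-1, 2).

(-1, 2)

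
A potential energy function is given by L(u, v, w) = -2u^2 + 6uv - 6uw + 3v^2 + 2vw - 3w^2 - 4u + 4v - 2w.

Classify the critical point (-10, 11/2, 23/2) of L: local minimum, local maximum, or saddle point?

The Hessian is constant: H = [[-4, 6, -6], [6, 6, 2], [-6, 2, -6]].
Leading principal minors: Δ₁ = -4, Δ₂ = -60, Δ₃ = 16.
The minors fit neither the all-positive nor the alternating-sign pattern, so H is indefinite: a saddle point.

saddle point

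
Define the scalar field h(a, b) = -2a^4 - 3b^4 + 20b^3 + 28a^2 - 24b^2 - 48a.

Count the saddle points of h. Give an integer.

4

h separates as a function of a plus a function of b, so ∇h=0 decouples.
∂h/∂a = -8(a - 2)(a - 1)(a + 3) = 0 at a ∈ {-3, 1, 2}; ∂h/∂b = -12b(b - 4)(b - 1) = 0 at b ∈ {0, 1, 4}.
The Hessian is diagonal: diag(h_aa, h_bb). Second derivatives: h_aa(-3)=-160, h_aa(1)=32, h_aa(2)=-40; h_bb(0)=-48, h_bb(1)=36, h_bb(4)=-144.
Saddle points occur where the two diagonal entries have opposite signs: (-3, 1), (1, 0), (1, 4), (2, 1). Count: 4.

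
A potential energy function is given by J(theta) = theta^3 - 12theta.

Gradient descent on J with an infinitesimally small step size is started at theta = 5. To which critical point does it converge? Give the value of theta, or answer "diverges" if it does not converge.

J'(theta) = 3(theta - 2)(theta + 2), so J'(5) = 63.
Gradient descent moves in the -J' direction, i.e. theta is decreasing.
The nearest critical point in that direction is theta = 2, where J'' = 12 > 0 (a local minimum). The iterate converges there.

2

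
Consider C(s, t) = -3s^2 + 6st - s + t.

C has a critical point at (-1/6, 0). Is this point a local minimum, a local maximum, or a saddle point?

saddle point

The Hessian of C is constant: H = [[-6, 6], [6, 0]].
det(H) = (-6)·0 − 6² = -36.
Since det(H) < 0, H is indefinite and the critical point is a saddle point.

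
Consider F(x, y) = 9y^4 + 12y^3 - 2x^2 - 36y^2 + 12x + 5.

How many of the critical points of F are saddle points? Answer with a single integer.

F separates as a function of x plus a function of y, so ∇F=0 decouples.
∂F/∂x = -4(x - 3) = 0 at x ∈ {3}; ∂F/∂y = 36y(y - 1)(y + 2) = 0 at y ∈ {-2, 0, 1}.
The Hessian is diagonal: diag(F_xx, F_yy). Second derivatives: F_xx(3)=-4; F_yy(-2)=216, F_yy(0)=-72, F_yy(1)=108.
Saddle points occur where the two diagonal entries have opposite signs: (3, -2), (3, 1). Count: 2.

2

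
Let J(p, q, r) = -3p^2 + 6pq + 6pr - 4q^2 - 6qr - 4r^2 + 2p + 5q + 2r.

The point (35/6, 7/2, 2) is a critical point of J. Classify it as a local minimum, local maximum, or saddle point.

The Hessian is constant: H = [[-6, 6, 6], [6, -8, -6], [6, -6, -8]].
Leading principal minors: Δ₁ = -6, Δ₂ = 12, Δ₃ = -24.
The minors alternate sign starting negative (−, +, −), so H is negative definite: a local maximum.

local maximum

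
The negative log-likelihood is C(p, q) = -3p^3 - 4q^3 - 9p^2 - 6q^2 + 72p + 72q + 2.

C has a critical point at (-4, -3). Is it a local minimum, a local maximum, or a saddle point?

The mixed partial ∂²C/∂p∂q is 0, so the Hessian at any point is diag(C_pp, C_qq) = diag(-18(p + 1), -12(2q + 1)).
At (-4, -3): H = diag(54, 60).
Both eigenvalues are positive, so H is positive definite: a local minimum.

local minimum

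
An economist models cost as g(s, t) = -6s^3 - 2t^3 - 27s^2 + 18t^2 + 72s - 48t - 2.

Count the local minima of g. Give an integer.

1

g separates as a function of s plus a function of t, so ∇g=0 decouples.
∂g/∂s = -18(s - 1)(s + 4) = 0 at s ∈ {-4, 1}; ∂g/∂t = -6(t - 4)(t - 2) = 0 at t ∈ {2, 4}.
The Hessian is diagonal: diag(g_ss, g_tt). Second derivatives: g_ss(-4)=90, g_ss(1)=-90; g_tt(2)=12, g_tt(4)=-12.
Local minima occur where both diagonal entries positive: (-4, 2). Count: 1.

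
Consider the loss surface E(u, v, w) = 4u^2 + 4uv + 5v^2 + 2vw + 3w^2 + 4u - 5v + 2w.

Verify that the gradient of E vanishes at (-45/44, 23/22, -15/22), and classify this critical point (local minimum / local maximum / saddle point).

local minimum

∇E = (8u + 4v + 4, 4u + 10v + 2w - 5, 2v + 6w + 2); substituting (-45/44, 23/22, -15/22) gives ∇E = (0, 0, 0), so (-45/44, 23/22, -15/22) is indeed a critical point.
The Hessian is constant: H = [[8, 4, 0], [4, 10, 2], [0, 2, 6]].
Leading principal minors: Δ₁ = 8, Δ₂ = 64, Δ₃ = 352.
All leading minors are positive, so H is positive definite: a local minimum.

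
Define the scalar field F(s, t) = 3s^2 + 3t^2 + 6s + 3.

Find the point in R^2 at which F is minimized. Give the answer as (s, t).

F(s,t) separates as P(s) + Q(t) + 3, so its minimum is min P + min Q + 3.
P'(s) = 6s + 6 vanishes at s ∈ {-1}; Q'(t) = 6t vanishes at t ∈ {0}.
Local minima of P (where P''>0): P(-1)=-3. Local minima of Q: Q(0)=0.
So the global minimum of F is P(-1) + Q(0) + 3 = -3 + 0 + 3 = 0, attained at (-1, 0).

(-1, 0)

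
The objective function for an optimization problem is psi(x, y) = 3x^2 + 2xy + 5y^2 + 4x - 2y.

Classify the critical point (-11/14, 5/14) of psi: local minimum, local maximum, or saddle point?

The Hessian of psi is constant: H = [[6, 2], [2, 10]].
det(H) = 6·10 − 2² = 56.
det(H) > 0 and tr(H) = 16 > 0, so H is positive definite and the point is a local minimum.

local minimum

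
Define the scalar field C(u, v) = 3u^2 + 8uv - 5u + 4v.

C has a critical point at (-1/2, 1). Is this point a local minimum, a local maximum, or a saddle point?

saddle point

The Hessian of C is constant: H = [[6, 8], [8, 0]].
det(H) = 6·0 − 8² = -64.
Since det(H) < 0, H is indefinite and the critical point is a saddle point.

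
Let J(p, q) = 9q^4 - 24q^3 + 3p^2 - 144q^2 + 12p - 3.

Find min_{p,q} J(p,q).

-1551

J(p,q) separates as A(p) + B(q) − 3, so its minimum is min A + min B − 3.
A'(p) = 6p + 12 vanishes at p ∈ {-2}; B'(q) = 36q(q - 4)(q + 2) vanishes at q ∈ {-2, 0, 4}.
Local minima of A (where A''>0): A(-2)=-12. Local minima of B: B(-2)=-240, B(4)=-1536.
So the global minimum of J is A(-2) + B(4) − 3 = -12 − 1536 − 3 = -1551, attained at (-2, 4).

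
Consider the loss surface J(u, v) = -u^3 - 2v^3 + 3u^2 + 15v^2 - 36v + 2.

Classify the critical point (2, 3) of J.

The mixed partial ∂²J/∂u∂v is 0, so the Hessian at any point is diag(J_uu, J_vv) = diag(6(-u + 1), 6(-2v + 5)).
At (2, 3): H = diag(-6, -6).
Both eigenvalues are negative, so H is negative definite: a local maximum.

local maximum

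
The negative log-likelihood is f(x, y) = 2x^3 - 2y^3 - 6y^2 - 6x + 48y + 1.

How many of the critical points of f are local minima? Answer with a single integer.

1

f separates as a function of x plus a function of y, so ∇f=0 decouples.
∂f/∂x = 6(x - 1)(x + 1) = 0 at x ∈ {-1, 1}; ∂f/∂y = -6(y - 2)(y + 4) = 0 at y ∈ {-4, 2}.
The Hessian is diagonal: diag(f_xx, f_yy). Second derivatives: f_xx(-1)=-12, f_xx(1)=12; f_yy(-4)=36, f_yy(2)=-36.
Local minima occur where both diagonal entries positive: (1, -4). Count: 1.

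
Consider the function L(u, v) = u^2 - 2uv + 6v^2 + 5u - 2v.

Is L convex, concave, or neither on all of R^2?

L is quadratic, so its Hessian is the constant matrix H = [[2, -2], [-2, 12]].
det(H) = 20, tr(H) = 14.
det(H) > 0 and tr(H) > 0, so H is positive definite everywhere: convex.

convex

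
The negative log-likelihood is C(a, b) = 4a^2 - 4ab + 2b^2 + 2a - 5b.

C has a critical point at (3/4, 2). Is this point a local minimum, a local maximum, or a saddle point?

local minimum

The Hessian of C is constant: H = [[8, -4], [-4, 4]].
det(H) = 8·4 − (-4)² = 16.
det(H) > 0 and tr(H) = 12 > 0, so H is positive definite and the point is a local minimum.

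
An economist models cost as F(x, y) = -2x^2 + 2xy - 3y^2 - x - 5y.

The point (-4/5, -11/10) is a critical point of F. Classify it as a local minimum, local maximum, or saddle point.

The Hessian of F is constant: H = [[-4, 2], [2, -6]].
det(H) = (-4)·(-6) − 2² = 20.
det(H) > 0 and tr(H) = -10 < 0, so H is negative definite and the point is a local maximum.

local maximum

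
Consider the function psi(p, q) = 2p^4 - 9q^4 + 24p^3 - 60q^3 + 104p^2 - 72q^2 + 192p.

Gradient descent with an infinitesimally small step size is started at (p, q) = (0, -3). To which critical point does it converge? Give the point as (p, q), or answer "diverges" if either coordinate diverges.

psi is separable, so gradient descent decouples: p follows -∂psi/∂p, q follows -∂psi/∂q.
∂psi/∂p = 8(p + 2)(p + 3)(p + 4); at p=0 this is 192, so p decreases.
∂psi/∂q = -36q(q + 1)(q + 4); at q=-3 this is -216, so q increases.
p converges to its nearest critical value -2 (a local min of the p-part); q converges to -1. The iterate converges to (-2, -1).

(-2, -1)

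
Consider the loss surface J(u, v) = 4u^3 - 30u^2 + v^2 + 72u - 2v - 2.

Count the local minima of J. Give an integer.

J separates as a function of u plus a function of v, so ∇J=0 decouples.
∂J/∂u = 12(u - 3)(u - 2) = 0 at u ∈ {2, 3}; ∂J/∂v = 2(v - 1) = 0 at v ∈ {1}.
The Hessian is diagonal: diag(J_uu, J_vv). Second derivatives: J_uu(2)=-12, J_uu(3)=12; J_vv(1)=2.
Local minima occur where both diagonal entries positive: (3, 1). Count: 1.

1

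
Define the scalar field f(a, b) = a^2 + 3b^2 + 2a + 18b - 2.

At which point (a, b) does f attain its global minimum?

f(a,b) separates as P(a) + Q(b) − 2, so its minimum is min P + min Q − 2.
P'(a) = 2a + 2 vanishes at a ∈ {-1}; Q'(b) = 6b + 18 vanishes at b ∈ {-3}.
Local minima of P (where P''>0): P(-1)=-1. Local minima of Q: Q(-3)=-27.
So the global minimum of f is P(-1) + Q(-3) − 2 = -1 − 27 − 2 = -30, attained at (-1, -3).

(-1, -3)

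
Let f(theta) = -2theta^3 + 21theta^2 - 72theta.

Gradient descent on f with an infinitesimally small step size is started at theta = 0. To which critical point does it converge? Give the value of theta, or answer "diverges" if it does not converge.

3

f'(theta) = -6(theta - 4)(theta - 3), so f'(0) = -72.
Gradient descent moves in the -f' direction, i.e. theta is increasing.
The nearest critical point in that direction is theta = 3, where f'' = 6 > 0 (a local minimum). The iterate converges there.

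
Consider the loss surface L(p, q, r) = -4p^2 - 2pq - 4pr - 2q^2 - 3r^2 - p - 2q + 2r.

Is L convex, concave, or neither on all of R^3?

concave

L is quadratic, so its Hessian is the constant matrix H = [[-8, -2, -4], [-2, -4, 0], [-4, 0, -6]].
Leading principal minors: -8, 28, -104.
Signs alternate −, +, − ⇒ H ≺ 0 ⇒ concave.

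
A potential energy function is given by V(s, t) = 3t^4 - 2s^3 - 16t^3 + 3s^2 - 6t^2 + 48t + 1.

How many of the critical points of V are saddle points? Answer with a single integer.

3

V separates as a function of s plus a function of t, so ∇V=0 decouples.
∂V/∂s = -6s(s - 1) = 0 at s ∈ {0, 1}; ∂V/∂t = 12(t - 4)(t - 1)(t + 1) = 0 at t ∈ {-1, 1, 4}.
The Hessian is diagonal: diag(V_ss, V_tt). Second derivatives: V_ss(0)=6, V_ss(1)=-6; V_tt(-1)=120, V_tt(1)=-72, V_tt(4)=180.
Saddle points occur where the two diagonal entries have opposite signs: (0, 1), (1, -1), (1, 4). Count: 3.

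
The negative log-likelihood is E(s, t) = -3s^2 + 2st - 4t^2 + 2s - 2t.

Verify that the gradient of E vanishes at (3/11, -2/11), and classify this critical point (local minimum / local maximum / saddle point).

∇E = (-6s + 2t + 2, 2s - 8t - 2); substituting (3/11, -2/11) gives ∇E = (0, 0), so (3/11, -2/11) is indeed a critical point.
The Hessian of E is constant: H = [[-6, 2], [2, -8]].
det(H) = (-6)·(-8) − 2² = 44.
det(H) > 0 and tr(H) = -14 < 0, so H is negative definite and the point is a local maximum.

local maximum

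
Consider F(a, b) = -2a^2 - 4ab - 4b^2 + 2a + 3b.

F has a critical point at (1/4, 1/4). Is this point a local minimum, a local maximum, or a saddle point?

The Hessian of F is constant: H = [[-4, -4], [-4, -8]].
det(H) = (-4)·(-8) − (-4)² = 16.
det(H) > 0 and tr(H) = -12 < 0, so H is negative definite and the point is a local maximum.

local maximum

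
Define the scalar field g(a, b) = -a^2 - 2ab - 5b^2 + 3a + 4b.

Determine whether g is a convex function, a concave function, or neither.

concave

g is quadratic, so its Hessian is the constant matrix H = [[-2, -2], [-2, -10]].
det(H) = 16, tr(H) = -12.
det(H) > 0 and tr(H) < 0, so H is negative definite everywhere: concave.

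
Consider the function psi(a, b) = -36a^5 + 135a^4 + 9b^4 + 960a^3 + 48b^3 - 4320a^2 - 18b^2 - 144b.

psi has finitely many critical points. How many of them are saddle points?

psi separates as a function of a plus a function of b, so ∇psi=0 decouples.
∂psi/∂a = -180a(a - 4)(a - 3)(a + 4) = 0 at a ∈ {-4, 0, 3, 4}; ∂psi/∂b = 36(b - 1)(b + 1)(b + 4) = 0 at b ∈ {-4, -1, 1}.
The Hessian is diagonal: diag(psi_aa, psi_bb). Second derivatives: psi_aa(-4)=40320, psi_aa(0)=-8640, psi_aa(3)=3780, psi_aa(4)=-5760; psi_bb(-4)=540, psi_bb(-1)=-216, psi_bb(1)=360.
Saddle points occur where the two diagonal entries have opposite signs: (-4, -1), (0, -4), (0, 1), (3, -1), (4, -4), (4, 1). Count: 6.

6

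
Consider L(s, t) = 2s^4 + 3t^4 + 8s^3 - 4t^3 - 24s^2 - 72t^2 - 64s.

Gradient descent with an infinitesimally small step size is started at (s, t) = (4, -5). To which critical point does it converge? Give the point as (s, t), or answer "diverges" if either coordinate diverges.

L is separable, so gradient descent decouples: s follows -∂L/∂s, t follows -∂L/∂t.
∂L/∂s = 8(s - 2)(s + 1)(s + 4); at s=4 this is 640, so s decreases.
∂L/∂t = 12t(t - 4)(t + 3); at t=-5 this is -1080, so t increases.
s converges to its nearest critical value 2 (a local min of the s-part); t converges to -3. The iterate converges to (2, -3).

(2, -3)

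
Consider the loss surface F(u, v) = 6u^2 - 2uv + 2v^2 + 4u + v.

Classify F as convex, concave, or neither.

F is quadratic, so its Hessian is the constant matrix H = [[12, -2], [-2, 4]].
det(H) = 44, tr(H) = 16.
det(H) > 0 and tr(H) > 0, so H is positive definite everywhere: convex.

convex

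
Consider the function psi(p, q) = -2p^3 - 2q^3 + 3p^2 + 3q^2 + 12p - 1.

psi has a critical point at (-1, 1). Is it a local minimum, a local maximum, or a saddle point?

saddle point

The mixed partial ∂²psi/∂p∂q is 0, so the Hessian at any point is diag(psi_pp, psi_qq) = diag(6(-2p + 1), 6(-2q + 1)).
At (-1, 1): H = diag(18, -6).
The eigenvalues have opposite signs, so H is indefinite: a saddle point.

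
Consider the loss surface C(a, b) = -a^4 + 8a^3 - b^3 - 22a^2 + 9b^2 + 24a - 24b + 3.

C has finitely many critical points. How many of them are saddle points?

3

C separates as a function of a plus a function of b, so ∇C=0 decouples.
∂C/∂a = -4(a - 3)(a - 2)(a - 1) = 0 at a ∈ {1, 2, 3}; ∂C/∂b = -3(b - 4)(b - 2) = 0 at b ∈ {2, 4}.
The Hessian is diagonal: diag(C_aa, C_bb). Second derivatives: C_aa(1)=-8, C_aa(2)=4, C_aa(3)=-8; C_bb(2)=6, C_bb(4)=-6.
Saddle points occur where the two diagonal entries have opposite signs: (1, 2), (2, 4), (3, 2). Count: 3.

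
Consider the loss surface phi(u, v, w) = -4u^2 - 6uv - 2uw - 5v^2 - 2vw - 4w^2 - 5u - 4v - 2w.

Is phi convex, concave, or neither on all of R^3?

phi is quadratic, so its Hessian is the constant matrix H = [[-8, -6, -2], [-6, -10, -2], [-2, -2, -8]].
Leading principal minors: -8, 44, -328.
Signs alternate −, +, − ⇒ H ≺ 0 ⇒ concave.

concave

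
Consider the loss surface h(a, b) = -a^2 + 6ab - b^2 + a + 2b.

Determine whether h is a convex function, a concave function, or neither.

h is quadratic, so its Hessian is the constant matrix H = [[-2, 6], [6, -2]].
det(H) = -32, tr(H) = -4.
det(H) < 0, so H is indefinite: neither convex nor concave.

neither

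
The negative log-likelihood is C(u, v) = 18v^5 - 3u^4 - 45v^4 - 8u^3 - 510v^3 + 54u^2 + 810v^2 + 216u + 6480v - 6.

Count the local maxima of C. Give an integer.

4

C separates as a function of u plus a function of v, so ∇C=0 decouples.
∂C/∂u = -12(u - 3)(u + 2)(u + 3) = 0 at u ∈ {-3, -2, 3}; ∂C/∂v = 90(v - 4)(v - 3)(v + 2)(v + 3) = 0 at v ∈ {-3, -2, 3, 4}.
The Hessian is diagonal: diag(C_uu, C_vv). Second derivatives: C_uu(-3)=-72, C_uu(-2)=60, C_uu(3)=-360; C_vv(-3)=-3780, C_vv(-2)=2700, C_vv(3)=-2700, C_vv(4)=3780.
Local maxima occur where both diagonal entries negative: (-3, -3), (-3, 3), (3, -3), (3, 3). Count: 4.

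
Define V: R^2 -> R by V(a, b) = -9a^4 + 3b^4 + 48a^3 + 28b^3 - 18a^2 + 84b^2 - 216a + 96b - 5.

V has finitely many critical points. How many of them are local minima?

2

V separates as a function of a plus a function of b, so ∇V=0 decouples.
∂V/∂a = -36(a - 3)(a - 2)(a + 1) = 0 at a ∈ {-1, 2, 3}; ∂V/∂b = 12(b + 1)(b + 2)(b + 4) = 0 at b ∈ {-4, -2, -1}.
The Hessian is diagonal: diag(V_aa, V_bb). Second derivatives: V_aa(-1)=-432, V_aa(2)=108, V_aa(3)=-144; V_bb(-4)=72, V_bb(-2)=-24, V_bb(-1)=36.
Local minima occur where both diagonal entries positive: (2, -4), (2, -1). Count: 2.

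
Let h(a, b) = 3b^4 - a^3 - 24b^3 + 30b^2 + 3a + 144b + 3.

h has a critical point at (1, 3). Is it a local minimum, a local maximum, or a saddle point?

The mixed partial ∂²h/∂a∂b is 0, so the Hessian at any point is diag(h_aa, h_bb) = diag(-6a, 12(3b^2 - 12b + 5)).
At (1, 3): H = diag(-6, -48).
Both eigenvalues are negative, so H is negative definite: a local maximum.

local maximum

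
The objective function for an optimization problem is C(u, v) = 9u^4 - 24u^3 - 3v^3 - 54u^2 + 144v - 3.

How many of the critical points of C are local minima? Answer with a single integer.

C separates as a function of u plus a function of v, so ∇C=0 decouples.
∂C/∂u = 36u(u - 3)(u + 1) = 0 at u ∈ {-1, 0, 3}; ∂C/∂v = -9(v - 4)(v + 4) = 0 at v ∈ {-4, 4}.
The Hessian is diagonal: diag(C_uu, C_vv). Second derivatives: C_uu(-1)=144, C_uu(0)=-108, C_uu(3)=432; C_vv(-4)=72, C_vv(4)=-72.
Local minima occur where both diagonal entries positive: (-1, -4), (3, -4). Count: 2.

2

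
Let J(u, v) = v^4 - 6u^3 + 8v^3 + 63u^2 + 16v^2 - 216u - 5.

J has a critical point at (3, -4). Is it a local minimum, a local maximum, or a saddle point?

The mixed partial ∂²J/∂u∂v is 0, so the Hessian at any point is diag(J_uu, J_vv) = diag(18(-2u + 7), 4(3v^2 + 12v + 8)).
At (3, -4): H = diag(18, 32).
Both eigenvalues are positive, so H is positive definite: a local minimum.

local minimum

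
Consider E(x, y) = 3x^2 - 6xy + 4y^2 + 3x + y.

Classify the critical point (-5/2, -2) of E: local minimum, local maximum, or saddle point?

The Hessian of E is constant: H = [[6, -6], [-6, 8]].
det(H) = 6·8 − (-6)² = 12.
det(H) > 0 and tr(H) = 14 > 0, so H is positive definite and the point is a local minimum.

local minimum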